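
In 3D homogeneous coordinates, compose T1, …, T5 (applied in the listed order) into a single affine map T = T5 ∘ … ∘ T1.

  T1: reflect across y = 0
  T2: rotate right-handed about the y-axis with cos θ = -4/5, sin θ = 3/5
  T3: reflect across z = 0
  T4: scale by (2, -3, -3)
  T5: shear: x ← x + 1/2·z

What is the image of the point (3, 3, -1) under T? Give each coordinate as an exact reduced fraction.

T(p) = (-15/2, 9, -3)

T1 reflect across y = 0: (3, 3, -1) → (3, -3, -1)
T2 rotate right-handed about the y-axis with cos θ = -4/5, sin θ = 3/5: (3, -3, -1) → (-3, -3, -1)
T3 reflect across z = 0: (-3, -3, -1) → (-3, -3, 1)
T4 scale by (2, -3, -3): (-3, -3, 1) → (-6, 9, -3)
T5 shear: x ← x + 1/2·z: (-6, 9, -3) → (-15/2, 9, -3)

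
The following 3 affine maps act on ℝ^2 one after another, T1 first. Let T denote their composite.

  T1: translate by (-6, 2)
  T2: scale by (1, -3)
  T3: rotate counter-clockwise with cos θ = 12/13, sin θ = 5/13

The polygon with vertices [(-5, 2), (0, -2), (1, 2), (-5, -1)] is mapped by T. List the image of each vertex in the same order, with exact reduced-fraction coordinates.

T1 translate by (-6, 2): (-5, 2) → (-11, 4); (0, -2) → (-6, 0); (1, 2) → (-5, 4); (-5, -1) → (-11, 1)
T2 scale by (1, -3): (-11, 4) → (-11, -12); (-6, 0) → (-6, 0); (-5, 4) → (-5, -12); (-11, 1) → (-11, -3)
T3 rotate counter-clockwise with cos θ = 12/13, sin θ = 5/13: (-11, -12) → (-72/13, -199/13); (-6, 0) → (-72/13, -30/13); (-5, -12) → (0, -13); (-11, -3) → (-9, -7)

image vertices: (-72/13, -199/13), (-72/13, -30/13), (0, -13), (-9, -7)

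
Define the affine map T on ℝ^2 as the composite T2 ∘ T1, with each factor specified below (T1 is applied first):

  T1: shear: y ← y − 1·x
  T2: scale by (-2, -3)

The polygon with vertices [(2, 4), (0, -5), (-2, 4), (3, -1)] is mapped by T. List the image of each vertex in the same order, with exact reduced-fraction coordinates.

T1 shear: y ← y − 1·x: (2, 4) → (2, 2); (0, -5) → (0, -5); (-2, 4) → (-2, 6); (3, -1) → (3, -4)
T2 scale by (-2, -3): (2, 2) → (-4, -6); (0, -5) → (0, 15); (-2, 6) → (4, -18); (3, -4) → (-6, 12)

image vertices: (-4, -6), (0, 15), (4, -18), (-6, 12)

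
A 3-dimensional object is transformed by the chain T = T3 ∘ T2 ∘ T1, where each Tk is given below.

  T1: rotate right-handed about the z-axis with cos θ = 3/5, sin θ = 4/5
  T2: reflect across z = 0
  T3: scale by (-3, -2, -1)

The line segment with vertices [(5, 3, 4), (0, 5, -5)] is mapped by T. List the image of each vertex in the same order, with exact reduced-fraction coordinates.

T1 rotate right-handed about the z-axis with cos θ = 3/5, sin θ = 4/5: (5, 3, 4) → (3/5, 29/5, 4); (0, 5, -5) → (-4, 3, -5)
T2 reflect across z = 0: (3/5, 29/5, 4) → (3/5, 29/5, -4); (-4, 3, -5) → (-4, 3, 5)
T3 scale by (-3, -2, -1): (3/5, 29/5, -4) → (-9/5, -58/5, 4); (-4, 3, 5) → (12, -6, -5)

image vertices: (-9/5, -58/5, 4), (12, -6, -5)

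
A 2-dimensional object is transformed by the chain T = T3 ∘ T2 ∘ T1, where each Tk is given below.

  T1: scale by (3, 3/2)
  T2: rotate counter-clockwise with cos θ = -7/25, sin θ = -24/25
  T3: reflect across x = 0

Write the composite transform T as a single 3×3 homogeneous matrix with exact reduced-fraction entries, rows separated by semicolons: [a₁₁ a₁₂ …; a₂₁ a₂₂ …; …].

T = [21/25 -36/25 0; -72/25 -21/50 0; 0 0 1]

T1 = [3 0 0; 0 3/2 0; 0 0 1]
T2·T1 = [-21/25 36/25 0; -72/25 -21/50 0; 0 0 1]
T3·…·T1 = [21/25 -36/25 0; -72/25 -21/50 0; 0 0 1]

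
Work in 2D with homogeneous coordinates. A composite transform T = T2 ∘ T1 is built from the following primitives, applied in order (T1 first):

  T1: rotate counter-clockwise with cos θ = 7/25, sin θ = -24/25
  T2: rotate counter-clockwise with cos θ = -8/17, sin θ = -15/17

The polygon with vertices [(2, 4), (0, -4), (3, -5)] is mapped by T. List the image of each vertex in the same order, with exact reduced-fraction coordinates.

image vertices: (-236/85, -298/85), (348/425, 1664/425), (-813/425, 2341/425)

T1 rotate counter-clockwise with cos θ = 7/25, sin θ = -24/25: (2, 4) → (22/5, -4/5); (0, -4) → (-96/25, -28/25); (3, -5) → (-99/25, -107/25)
T2 rotate counter-clockwise with cos θ = -8/17, sin θ = -15/17: (22/5, -4/5) → (-236/85, -298/85); (-96/25, -28/25) → (348/425, 1664/425); (-99/25, -107/25) → (-813/425, 2341/425)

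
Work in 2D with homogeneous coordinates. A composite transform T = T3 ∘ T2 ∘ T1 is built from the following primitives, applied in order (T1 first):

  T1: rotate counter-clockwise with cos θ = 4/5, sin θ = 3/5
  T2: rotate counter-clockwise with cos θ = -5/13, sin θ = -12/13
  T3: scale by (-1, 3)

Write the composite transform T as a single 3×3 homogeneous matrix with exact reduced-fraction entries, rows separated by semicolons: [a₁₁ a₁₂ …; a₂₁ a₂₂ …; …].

T = [-16/65 -63/65 0; -189/65 48/65 0; 0 0 1]

T1 = [4/5 -3/5 0; 3/5 4/5 0; 0 0 1]
T2·T1 = [16/65 63/65 0; -63/65 16/65 0; 0 0 1]
T3·…·T1 = [-16/65 -63/65 0; -189/65 48/65 0; 0 0 1]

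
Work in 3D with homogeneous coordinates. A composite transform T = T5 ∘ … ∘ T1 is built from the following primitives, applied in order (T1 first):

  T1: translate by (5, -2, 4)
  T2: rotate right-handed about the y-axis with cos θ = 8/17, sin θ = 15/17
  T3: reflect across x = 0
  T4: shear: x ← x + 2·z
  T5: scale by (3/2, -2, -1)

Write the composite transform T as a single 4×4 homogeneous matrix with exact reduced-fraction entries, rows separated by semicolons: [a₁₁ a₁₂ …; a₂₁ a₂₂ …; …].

T = [-57/17 0 3/34 -279/17; 0 -2 0 4; 15/17 0 -8/17 43/17; 0 0 0 1]

T1 = [1 0 0 5; 0 1 0 -2; 0 0 1 4; 0 0 0 1]
T2·T1 = [8/17 0 15/17 100/17; 0 1 0 -2; -15/17 0 8/17 -43/17; 0 0 0 1]
T3·…·T1 = [-8/17 0 -15/17 -100/17; 0 1 0 -2; -15/17 0 8/17 -43/17; 0 0 0 1]
T4·…·T1 = [-38/17 0 1/17 -186/17; 0 1 0 -2; -15/17 0 8/17 -43/17; 0 0 0 1]
T5·…·T1 = [-57/17 0 3/34 -279/17; 0 -2 0 4; 15/17 0 -8/17 43/17; 0 0 0 1]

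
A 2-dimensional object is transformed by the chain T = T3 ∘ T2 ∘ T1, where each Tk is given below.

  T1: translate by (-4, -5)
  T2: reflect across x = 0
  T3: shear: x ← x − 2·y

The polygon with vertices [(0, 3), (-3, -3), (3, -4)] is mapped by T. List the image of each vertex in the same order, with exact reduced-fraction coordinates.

image vertices: (8, -2), (23, -8), (19, -9)

T1 translate by (-4, -5): (0, 3) → (-4, -2); (-3, -3) → (-7, -8); (3, -4) → (-1, -9)
T2 reflect across x = 0: (-4, -2) → (4, -2); (-7, -8) → (7, -8); (-1, -9) → (1, -9)
T3 shear: x ← x − 2·y: (4, -2) → (8, -2); (7, -8) → (23, -8); (1, -9) → (19, -9)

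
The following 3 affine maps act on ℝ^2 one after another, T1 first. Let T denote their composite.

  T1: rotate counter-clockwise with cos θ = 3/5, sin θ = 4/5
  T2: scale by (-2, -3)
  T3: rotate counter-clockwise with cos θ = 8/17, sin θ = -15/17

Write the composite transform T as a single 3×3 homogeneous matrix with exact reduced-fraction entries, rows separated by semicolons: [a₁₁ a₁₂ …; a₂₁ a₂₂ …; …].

T1 = [3/5 -4/5 0; 4/5 3/5 0; 0 0 1]
T2·T1 = [-6/5 8/5 0; -12/5 -9/5 0; 0 0 1]
T3·…·T1 = [-228/85 -71/85 0; -6/85 -192/85 0; 0 0 1]

T = [-228/85 -71/85 0; -6/85 -192/85 0; 0 0 1]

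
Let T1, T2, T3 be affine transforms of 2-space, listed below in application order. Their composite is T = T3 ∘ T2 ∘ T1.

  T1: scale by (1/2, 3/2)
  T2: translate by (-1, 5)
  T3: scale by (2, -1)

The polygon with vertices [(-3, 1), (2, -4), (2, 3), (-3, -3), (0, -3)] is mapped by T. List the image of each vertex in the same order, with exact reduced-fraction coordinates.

image vertices: (-5, -13/2), (0, 1), (0, -19/2), (-5, -1/2), (-2, -1/2)

T1 scale by (1/2, 3/2): (-3, 1) → (-3/2, 3/2); (2, -4) → (1, -6); (2, 3) → (1, 9/2); (-3, -3) → (-3/2, -9/2); (0, -3) → (0, -9/2)
T2 translate by (-1, 5): (-3/2, 3/2) → (-5/2, 13/2); (1, -6) → (0, -1); (1, 9/2) → (0, 19/2); (-3/2, -9/2) → (-5/2, 1/2); (0, -9/2) → (-1, 1/2)
T3 scale by (2, -1): (-5/2, 13/2) → (-5, -13/2); (0, -1) → (0, 1); (0, 19/2) → (0, -19/2); (-5/2, 1/2) → (-5, -1/2); (-1, 1/2) → (-2, -1/2)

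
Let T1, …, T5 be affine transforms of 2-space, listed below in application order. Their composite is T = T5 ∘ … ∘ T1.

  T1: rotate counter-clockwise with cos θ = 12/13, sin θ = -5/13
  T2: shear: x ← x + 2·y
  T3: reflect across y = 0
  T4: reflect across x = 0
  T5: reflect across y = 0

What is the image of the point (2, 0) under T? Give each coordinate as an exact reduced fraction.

T1 rotate counter-clockwise with cos θ = 12/13, sin θ = -5/13: (2, 0) → (24/13, -10/13)
T2 shear: x ← x + 2·y: (24/13, -10/13) → (4/13, -10/13)
T3 reflect across y = 0: (4/13, -10/13) → (4/13, 10/13)
T4 reflect across x = 0: (4/13, 10/13) → (-4/13, 10/13)
T5 reflect across y = 0: (-4/13, 10/13) → (-4/13, -10/13)

T(p) = (-4/13, -10/13)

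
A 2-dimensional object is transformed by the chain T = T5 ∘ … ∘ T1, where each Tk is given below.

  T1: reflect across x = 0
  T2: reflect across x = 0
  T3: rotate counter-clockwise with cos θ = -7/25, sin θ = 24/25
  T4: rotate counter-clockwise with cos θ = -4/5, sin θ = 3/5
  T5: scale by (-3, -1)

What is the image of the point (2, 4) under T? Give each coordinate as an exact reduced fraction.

T1 reflect across x = 0: (2, 4) → (-2, 4)
T2 reflect across x = 0: (-2, 4) → (2, 4)
T3 rotate counter-clockwise with cos θ = -7/25, sin θ = 24/25: (2, 4) → (-22/5, 4/5)
T4 rotate counter-clockwise with cos θ = -4/5, sin θ = 3/5: (-22/5, 4/5) → (76/25, -82/25)
T5 scale by (-3, -1): (76/25, -82/25) → (-228/25, 82/25)

T(p) = (-228/25, 82/25)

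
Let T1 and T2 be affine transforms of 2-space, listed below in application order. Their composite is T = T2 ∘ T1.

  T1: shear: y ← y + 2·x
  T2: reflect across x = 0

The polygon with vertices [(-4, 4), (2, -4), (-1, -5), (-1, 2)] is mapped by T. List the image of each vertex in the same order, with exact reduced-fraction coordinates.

T1 shear: y ← y + 2·x: (-4, 4) → (-4, -4); (2, -4) → (2, 0); (-1, -5) → (-1, -7); (-1, 2) → (-1, 0)
T2 reflect across x = 0: (-4, -4) → (4, -4); (2, 0) → (-2, 0); (-1, -7) → (1, -7); (-1, 0) → (1, 0)

image vertices: (4, -4), (-2, 0), (1, -7), (1, 0)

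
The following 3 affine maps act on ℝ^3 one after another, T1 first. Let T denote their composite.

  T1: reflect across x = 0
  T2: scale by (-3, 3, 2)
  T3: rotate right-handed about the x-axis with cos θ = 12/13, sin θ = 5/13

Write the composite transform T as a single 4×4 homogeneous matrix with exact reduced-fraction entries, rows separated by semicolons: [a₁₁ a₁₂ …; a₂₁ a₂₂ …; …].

T = [3 0 0 0; 0 36/13 -10/13 0; 0 15/13 24/13 0; 0 0 0 1]

T1 = [-1 0 0 0; 0 1 0 0; 0 0 1 0; 0 0 0 1]
T2·T1 = [3 0 0 0; 0 3 0 0; 0 0 2 0; 0 0 0 1]
T3·…·T1 = [3 0 0 0; 0 36/13 -10/13 0; 0 15/13 24/13 0; 0 0 0 1]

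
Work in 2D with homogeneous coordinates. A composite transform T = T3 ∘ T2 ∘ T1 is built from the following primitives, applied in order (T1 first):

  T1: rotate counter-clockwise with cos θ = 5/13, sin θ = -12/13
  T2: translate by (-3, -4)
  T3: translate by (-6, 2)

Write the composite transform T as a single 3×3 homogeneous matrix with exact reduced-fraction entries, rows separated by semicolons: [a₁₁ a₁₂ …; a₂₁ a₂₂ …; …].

T1 = [5/13 12/13 0; -12/13 5/13 0; 0 0 1]
T2·T1 = [5/13 12/13 -3; -12/13 5/13 -4; 0 0 1]
T3·…·T1 = [5/13 12/13 -9; -12/13 5/13 -2; 0 0 1]

T = [5/13 12/13 -9; -12/13 5/13 -2; 0 0 1]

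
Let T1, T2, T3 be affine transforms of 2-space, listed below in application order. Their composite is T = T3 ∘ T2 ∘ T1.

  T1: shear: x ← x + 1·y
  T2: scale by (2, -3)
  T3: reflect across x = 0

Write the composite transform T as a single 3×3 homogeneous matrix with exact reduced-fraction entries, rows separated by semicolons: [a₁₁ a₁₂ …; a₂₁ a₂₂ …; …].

T = [-2 -2 0; 0 -3 0; 0 0 1]

T1 = [1 1 0; 0 1 0; 0 0 1]
T2·T1 = [2 2 0; 0 -3 0; 0 0 1]
T3·…·T1 = [-2 -2 0; 0 -3 0; 0 0 1]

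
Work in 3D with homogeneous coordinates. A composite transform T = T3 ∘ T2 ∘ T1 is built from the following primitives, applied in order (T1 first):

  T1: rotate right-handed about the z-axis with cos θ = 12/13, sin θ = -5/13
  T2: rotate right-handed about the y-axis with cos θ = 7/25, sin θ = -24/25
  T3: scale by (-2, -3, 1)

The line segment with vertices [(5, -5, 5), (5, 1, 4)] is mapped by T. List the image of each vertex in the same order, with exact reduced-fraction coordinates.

image vertices: (526/65, 255/13, 259/65), (122/25, 3, 148/25)

T1 rotate right-handed about the z-axis with cos θ = 12/13, sin θ = -5/13: (5, -5, 5) → (35/13, -85/13, 5); (5, 1, 4) → (5, -1, 4)
T2 rotate right-handed about the y-axis with cos θ = 7/25, sin θ = -24/25: (35/13, -85/13, 5) → (-263/65, -85/13, 259/65); (5, -1, 4) → (-61/25, -1, 148/25)
T3 scale by (-2, -3, 1): (-263/65, -85/13, 259/65) → (526/65, 255/13, 259/65); (-61/25, -1, 148/25) → (122/25, 3, 148/25)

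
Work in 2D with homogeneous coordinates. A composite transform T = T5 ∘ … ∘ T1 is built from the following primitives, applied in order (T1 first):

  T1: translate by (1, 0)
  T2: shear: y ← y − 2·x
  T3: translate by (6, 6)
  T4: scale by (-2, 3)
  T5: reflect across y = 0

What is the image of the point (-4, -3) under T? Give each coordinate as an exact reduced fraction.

T1 translate by (1, 0): (-4, -3) → (-3, -3)
T2 shear: y ← y − 2·x: (-3, -3) → (-3, 3)
T3 translate by (6, 6): (-3, 3) → (3, 9)
T4 scale by (-2, 3): (3, 9) → (-6, 27)
T5 reflect across y = 0: (-6, 27) → (-6, -27)

T(p) = (-6, -27)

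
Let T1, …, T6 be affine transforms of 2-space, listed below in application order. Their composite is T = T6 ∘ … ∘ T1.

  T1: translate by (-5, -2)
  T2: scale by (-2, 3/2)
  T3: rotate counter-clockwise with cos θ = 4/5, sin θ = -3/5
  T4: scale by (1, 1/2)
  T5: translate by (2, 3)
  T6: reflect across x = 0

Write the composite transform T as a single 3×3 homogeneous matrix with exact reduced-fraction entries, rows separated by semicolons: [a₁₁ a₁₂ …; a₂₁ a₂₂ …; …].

T = [8/5 -9/10 -41/5; 3/5 3/5 -6/5; 0 0 1]

T1 = [1 0 -5; 0 1 -2; 0 0 1]
T2·T1 = [-2 0 10; 0 3/2 -3; 0 0 1]
T3·…·T1 = [-8/5 9/10 31/5; 6/5 6/5 -42/5; 0 0 1]
T4·…·T1 = [-8/5 9/10 31/5; 3/5 3/5 -21/5; 0 0 1]
T5·…·T1 = [-8/5 9/10 41/5; 3/5 3/5 -6/5; 0 0 1]
T6·…·T1 = [8/5 -9/10 -41/5; 3/5 3/5 -6/5; 0 0 1]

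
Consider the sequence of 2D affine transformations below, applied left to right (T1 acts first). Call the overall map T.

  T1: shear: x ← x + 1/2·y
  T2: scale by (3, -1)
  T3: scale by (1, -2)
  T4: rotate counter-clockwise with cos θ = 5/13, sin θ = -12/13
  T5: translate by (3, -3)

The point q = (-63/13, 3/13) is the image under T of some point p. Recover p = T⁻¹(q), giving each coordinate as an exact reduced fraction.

p = (-1/2, -3)

T1 = [1 1/2 0; 0 1 0; 0 0 1]
T2·T1 = [3 3/2 0; 0 -1 0; 0 0 1]
T3·…·T1 = [3 3/2 0; 0 2 0; 0 0 1]
T4·…·T1 = [15/13 63/26 0; -36/13 -8/13 0; 0 0 1]
T5·…·T1 = [15/13 63/26 3; -36/13 -8/13 -3; 0 0 1]
det M = 6; M⁻¹ = [-4/39 -21/52 -47/52; 6/13 5/26 -21/26; 0 0 1]
M⁻¹ · (-63/13, 3/13)ᵀ = (-1/2, -3)ᵀ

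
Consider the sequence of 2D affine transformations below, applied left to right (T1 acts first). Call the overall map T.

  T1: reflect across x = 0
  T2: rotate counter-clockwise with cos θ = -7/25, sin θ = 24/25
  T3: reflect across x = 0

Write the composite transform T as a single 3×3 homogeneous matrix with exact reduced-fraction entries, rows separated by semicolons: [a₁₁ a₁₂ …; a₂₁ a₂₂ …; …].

T = [-7/25 24/25 0; -24/25 -7/25 0; 0 0 1]

T1 = [-1 0 0; 0 1 0; 0 0 1]
T2·T1 = [7/25 -24/25 0; -24/25 -7/25 0; 0 0 1]
T3·…·T1 = [-7/25 24/25 0; -24/25 -7/25 0; 0 0 1]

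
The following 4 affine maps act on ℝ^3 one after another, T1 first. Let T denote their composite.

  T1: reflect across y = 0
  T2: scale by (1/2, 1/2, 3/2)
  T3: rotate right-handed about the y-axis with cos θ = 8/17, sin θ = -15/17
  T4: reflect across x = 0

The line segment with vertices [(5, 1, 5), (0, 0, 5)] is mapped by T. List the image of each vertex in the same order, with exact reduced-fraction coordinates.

image vertices: (185/34, -1/2, 195/34), (225/34, 0, 60/17)

T1 reflect across y = 0: (5, 1, 5) → (5, -1, 5); (0, 0, 5) → (0, 0, 5)
T2 scale by (1/2, 1/2, 3/2): (5, -1, 5) → (5/2, -1/2, 15/2); (0, 0, 5) → (0, 0, 15/2)
T3 rotate right-handed about the y-axis with cos θ = 8/17, sin θ = -15/17: (5/2, -1/2, 15/2) → (-185/34, -1/2, 195/34); (0, 0, 15/2) → (-225/34, 0, 60/17)
T4 reflect across x = 0: (-185/34, -1/2, 195/34) → (185/34, -1/2, 195/34); (-225/34, 0, 60/17) → (225/34, 0, 60/17)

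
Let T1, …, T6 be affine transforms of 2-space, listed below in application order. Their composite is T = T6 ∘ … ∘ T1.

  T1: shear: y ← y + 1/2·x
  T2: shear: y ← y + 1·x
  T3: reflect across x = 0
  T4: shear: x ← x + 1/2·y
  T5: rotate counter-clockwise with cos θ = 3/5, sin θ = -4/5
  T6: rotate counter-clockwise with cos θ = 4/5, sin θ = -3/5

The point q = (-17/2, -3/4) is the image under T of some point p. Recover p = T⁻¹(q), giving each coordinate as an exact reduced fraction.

T1 = [1 0 0; 1/2 1 0; 0 0 1]
T2·T1 = [1 0 0; 3/2 1 0; 0 0 1]
T3·…·T1 = [-1 0 0; 3/2 1 0; 0 0 1]
T4·…·T1 = [-1/4 1/2 0; 3/2 1 0; 0 0 1]
T5·…·T1 = [21/20 11/10 0; 11/10 1/5 0; 0 0 1]
T6·…·T1 = [3/2 1 0; 1/4 -1/2 0; 0 0 1]
det M = -1; M⁻¹ = [1/2 1 0; 1/4 -3/2 0; 0 0 1]
M⁻¹ · (-17/2, -3/4)ᵀ = (-5, -1)ᵀ

p = (-5, -1)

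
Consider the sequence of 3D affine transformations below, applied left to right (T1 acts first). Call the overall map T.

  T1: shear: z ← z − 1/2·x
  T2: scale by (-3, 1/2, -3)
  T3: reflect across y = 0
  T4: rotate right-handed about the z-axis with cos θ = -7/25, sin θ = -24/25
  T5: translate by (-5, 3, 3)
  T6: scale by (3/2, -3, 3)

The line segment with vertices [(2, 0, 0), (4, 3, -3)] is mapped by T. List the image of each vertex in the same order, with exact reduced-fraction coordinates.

image vertices: (-249/50, -657/25, 18), (-231/50, -2241/50, 54)

T1 shear: z ← z − 1/2·x: (2, 0, 0) → (2, 0, -1); (4, 3, -3) → (4, 3, -5)
T2 scale by (-3, 1/2, -3): (2, 0, -1) → (-6, 0, 3); (4, 3, -5) → (-12, 3/2, 15)
T3 reflect across y = 0: (-6, 0, 3) → (-6, 0, 3); (-12, 3/2, 15) → (-12, -3/2, 15)
T4 rotate right-handed about the z-axis with cos θ = -7/25, sin θ = -24/25: (-6, 0, 3) → (42/25, 144/25, 3); (-12, -3/2, 15) → (48/25, 597/50, 15)
T5 translate by (-5, 3, 3): (42/25, 144/25, 3) → (-83/25, 219/25, 6); (48/25, 597/50, 15) → (-77/25, 747/50, 18)
T6 scale by (3/2, -3, 3): (-83/25, 219/25, 6) → (-249/50, -657/25, 18); (-77/25, 747/50, 18) → (-231/50, -2241/50, 54)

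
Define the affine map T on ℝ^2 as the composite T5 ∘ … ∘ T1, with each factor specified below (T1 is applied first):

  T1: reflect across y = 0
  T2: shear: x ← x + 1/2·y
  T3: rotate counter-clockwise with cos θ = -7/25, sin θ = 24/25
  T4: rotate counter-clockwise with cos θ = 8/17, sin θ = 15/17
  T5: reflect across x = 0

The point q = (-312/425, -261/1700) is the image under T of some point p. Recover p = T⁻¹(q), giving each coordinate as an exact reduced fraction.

T1 = [1 0 0; 0 -1 0; 0 0 1]
T2·T1 = [1 -1/2 0; 0 -1 0; 0 0 1]
T3·…·T1 = [-7/25 11/10 0; 24/25 -1/5 0; 0 0 1]
T4·…·T1 = [-416/425 59/85 0; 87/425 149/170 0; 0 0 1]
T5·…·T1 = [416/425 -59/85 0; 87/425 149/170 0; 0 0 1]
det M = 1; M⁻¹ = [149/170 59/85 0; -87/425 416/425 0; 0 0 1]
M⁻¹ · (-312/425, -261/1700)ᵀ = (-3/4, 0)ᵀ

p = (-3/4, 0)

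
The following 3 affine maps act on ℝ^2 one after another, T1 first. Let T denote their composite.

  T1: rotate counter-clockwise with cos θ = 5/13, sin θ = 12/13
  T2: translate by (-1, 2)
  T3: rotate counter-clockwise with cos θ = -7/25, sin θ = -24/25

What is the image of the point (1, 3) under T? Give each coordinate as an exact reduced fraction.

T1 rotate counter-clockwise with cos θ = 5/13, sin θ = 12/13: (1, 3) → (-31/13, 27/13)
T2 translate by (-1, 2): (-31/13, 27/13) → (-44/13, 53/13)
T3 rotate counter-clockwise with cos θ = -7/25, sin θ = -24/25: (-44/13, 53/13) → (316/65, 137/65)

T(p) = (316/65, 137/65)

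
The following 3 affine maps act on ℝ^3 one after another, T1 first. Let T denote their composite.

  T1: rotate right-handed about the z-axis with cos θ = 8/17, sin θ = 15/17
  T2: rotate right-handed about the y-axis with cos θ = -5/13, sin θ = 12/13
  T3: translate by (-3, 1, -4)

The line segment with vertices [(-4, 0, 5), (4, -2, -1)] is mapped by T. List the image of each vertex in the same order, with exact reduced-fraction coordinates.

image vertices: (517/221, -43/17, -925/221), (-1177/221, 61/17, -1543/221)

T1 rotate right-handed about the z-axis with cos θ = 8/17, sin θ = 15/17: (-4, 0, 5) → (-32/17, -60/17, 5); (4, -2, -1) → (62/17, 44/17, -1)
T2 rotate right-handed about the y-axis with cos θ = -5/13, sin θ = 12/13: (-32/17, -60/17, 5) → (1180/221, -60/17, -41/221); (62/17, 44/17, -1) → (-514/221, 44/17, -659/221)
T3 translate by (-3, 1, -4): (1180/221, -60/17, -41/221) → (517/221, -43/17, -925/221); (-514/221, 44/17, -659/221) → (-1177/221, 61/17, -1543/221)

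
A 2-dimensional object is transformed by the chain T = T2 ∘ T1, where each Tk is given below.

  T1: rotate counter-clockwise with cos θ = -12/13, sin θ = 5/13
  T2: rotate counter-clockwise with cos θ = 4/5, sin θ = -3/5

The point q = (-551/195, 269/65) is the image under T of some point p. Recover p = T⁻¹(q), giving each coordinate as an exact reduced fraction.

T1 = [-12/13 -5/13 0; 5/13 -12/13 0; 0 0 1]
T2·T1 = [-33/65 -56/65 0; 56/65 -33/65 0; 0 0 1]
det M = 1; M⁻¹ = [-33/65 56/65 0; -56/65 -33/65 0; 0 0 1]
M⁻¹ · (-551/195, 269/65)ᵀ = (5, 1/3)ᵀ

p = (5, 1/3)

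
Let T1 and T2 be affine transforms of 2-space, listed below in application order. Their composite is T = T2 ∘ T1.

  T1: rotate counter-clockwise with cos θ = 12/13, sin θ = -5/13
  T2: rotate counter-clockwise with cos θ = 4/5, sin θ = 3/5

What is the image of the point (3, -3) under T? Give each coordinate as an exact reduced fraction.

T(p) = (237/65, -141/65)

T1 rotate counter-clockwise with cos θ = 12/13, sin θ = -5/13: (3, -3) → (21/13, -51/13)
T2 rotate counter-clockwise with cos θ = 4/5, sin θ = 3/5: (21/13, -51/13) → (237/65, -141/65)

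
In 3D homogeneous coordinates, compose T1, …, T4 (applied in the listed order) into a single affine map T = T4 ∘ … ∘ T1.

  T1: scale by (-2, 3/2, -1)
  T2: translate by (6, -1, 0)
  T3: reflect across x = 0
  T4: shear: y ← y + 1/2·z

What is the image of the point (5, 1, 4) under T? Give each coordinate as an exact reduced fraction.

T(p) = (4, -3/2, -4)

T1 scale by (-2, 3/2, -1): (5, 1, 4) → (-10, 3/2, -4)
T2 translate by (6, -1, 0): (-10, 3/2, -4) → (-4, 1/2, -4)
T3 reflect across x = 0: (-4, 1/2, -4) → (4, 1/2, -4)
T4 shear: y ← y + 1/2·z: (4, 1/2, -4) → (4, -3/2, -4)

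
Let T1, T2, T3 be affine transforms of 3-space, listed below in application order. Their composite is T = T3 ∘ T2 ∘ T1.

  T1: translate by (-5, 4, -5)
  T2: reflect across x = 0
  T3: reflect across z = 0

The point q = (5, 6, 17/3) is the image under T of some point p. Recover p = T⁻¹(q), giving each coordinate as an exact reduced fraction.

T1 = [1 0 0 -5; 0 1 0 4; 0 0 1 -5; 0 0 0 1]
T2·T1 = [-1 0 0 5; 0 1 0 4; 0 0 1 -5; 0 0 0 1]
T3·…·T1 = [-1 0 0 5; 0 1 0 4; 0 0 -1 5; 0 0 0 1]
det M = 1; M⁻¹ = [-1 0 0 5; 0 1 0 -4; 0 0 -1 5; 0 0 0 1]
M⁻¹ · (5, 6, 17/3)ᵀ = (0, 2, -2/3)ᵀ

p = (0, 2, -2/3)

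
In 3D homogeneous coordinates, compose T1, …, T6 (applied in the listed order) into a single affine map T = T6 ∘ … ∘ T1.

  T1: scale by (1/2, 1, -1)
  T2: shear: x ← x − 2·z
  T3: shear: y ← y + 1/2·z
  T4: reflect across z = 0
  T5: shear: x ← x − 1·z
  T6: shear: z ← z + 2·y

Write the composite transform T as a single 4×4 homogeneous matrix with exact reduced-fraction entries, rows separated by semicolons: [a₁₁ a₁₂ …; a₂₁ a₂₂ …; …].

T = [1/2 0 1 0; 0 1 -1/2 0; 0 2 0 0; 0 0 0 1]

T1 = [1/2 0 0 0; 0 1 0 0; 0 0 -1 0; 0 0 0 1]
T2·T1 = [1/2 0 2 0; 0 1 0 0; 0 0 -1 0; 0 0 0 1]
T3·…·T1 = [1/2 0 2 0; 0 1 -1/2 0; 0 0 -1 0; 0 0 0 1]
T4·…·T1 = [1/2 0 2 0; 0 1 -1/2 0; 0 0 1 0; 0 0 0 1]
T5·…·T1 = [1/2 0 1 0; 0 1 -1/2 0; 0 0 1 0; 0 0 0 1]
T6·…·T1 = [1/2 0 1 0; 0 1 -1/2 0; 0 2 0 0; 0 0 0 1]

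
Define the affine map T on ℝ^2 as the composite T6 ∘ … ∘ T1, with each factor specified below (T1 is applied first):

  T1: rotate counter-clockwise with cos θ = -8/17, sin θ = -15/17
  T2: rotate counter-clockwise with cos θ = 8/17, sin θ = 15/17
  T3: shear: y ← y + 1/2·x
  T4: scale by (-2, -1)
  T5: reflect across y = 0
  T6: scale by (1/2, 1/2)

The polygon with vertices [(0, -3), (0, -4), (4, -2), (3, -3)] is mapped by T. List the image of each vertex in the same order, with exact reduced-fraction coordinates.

image vertices: (720/289, -843/578), (960/289, -562/289), (-164/289, -600/289), (237/289, -2643/1156)

T1 rotate counter-clockwise with cos θ = -8/17, sin θ = -15/17: (0, -3) → (-45/17, 24/17); (0, -4) → (-60/17, 32/17); (4, -2) → (-62/17, -44/17); (3, -3) → (-69/17, -21/17)
T2 rotate counter-clockwise with cos θ = 8/17, sin θ = 15/17: (-45/17, 24/17) → (-720/289, -483/289); (-60/17, 32/17) → (-960/289, -644/289); (-62/17, -44/17) → (164/289, -1282/289); (-69/17, -21/17) → (-237/289, -1203/289)
T3 shear: y ← y + 1/2·x: (-720/289, -483/289) → (-720/289, -843/289); (-960/289, -644/289) → (-960/289, -1124/289); (164/289, -1282/289) → (164/289, -1200/289); (-237/289, -1203/289) → (-237/289, -2643/578)
T4 scale by (-2, -1): (-720/289, -843/289) → (1440/289, 843/289); (-960/289, -1124/289) → (1920/289, 1124/289); (164/289, -1200/289) → (-328/289, 1200/289); (-237/289, -2643/578) → (474/289, 2643/578)
T5 reflect across y = 0: (1440/289, 843/289) → (1440/289, -843/289); (1920/289, 1124/289) → (1920/289, -1124/289); (-328/289, 1200/289) → (-328/289, -1200/289); (474/289, 2643/578) → (474/289, -2643/578)
T6 scale by (1/2, 1/2): (1440/289, -843/289) → (720/289, -843/578); (1920/289, -1124/289) → (960/289, -562/289); (-328/289, -1200/289) → (-164/289, -600/289); (474/289, -2643/578) → (237/289, -2643/1156)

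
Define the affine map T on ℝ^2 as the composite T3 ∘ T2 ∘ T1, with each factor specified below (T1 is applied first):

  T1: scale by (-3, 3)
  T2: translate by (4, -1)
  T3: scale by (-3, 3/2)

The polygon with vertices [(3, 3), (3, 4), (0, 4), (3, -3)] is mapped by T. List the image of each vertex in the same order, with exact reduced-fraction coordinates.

image vertices: (15, 12), (15, 33/2), (-12, 33/2), (15, -15)

T1 scale by (-3, 3): (3, 3) → (-9, 9); (3, 4) → (-9, 12); (0, 4) → (0, 12); (3, -3) → (-9, -9)
T2 translate by (4, -1): (-9, 9) → (-5, 8); (-9, 12) → (-5, 11); (0, 12) → (4, 11); (-9, -9) → (-5, -10)
T3 scale by (-3, 3/2): (-5, 8) → (15, 12); (-5, 11) → (15, 33/2); (4, 11) → (-12, 33/2); (-5, -10) → (15, -15)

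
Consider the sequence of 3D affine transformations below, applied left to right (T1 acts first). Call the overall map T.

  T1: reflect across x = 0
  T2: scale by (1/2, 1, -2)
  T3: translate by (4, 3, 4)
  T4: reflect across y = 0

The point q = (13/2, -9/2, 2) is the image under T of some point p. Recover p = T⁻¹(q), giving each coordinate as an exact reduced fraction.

p = (-5, 3/2, 1)

T1 = [-1 0 0 0; 0 1 0 0; 0 0 1 0; 0 0 0 1]
T2·T1 = [-1/2 0 0 0; 0 1 0 0; 0 0 -2 0; 0 0 0 1]
T3·…·T1 = [-1/2 0 0 4; 0 1 0 3; 0 0 -2 4; 0 0 0 1]
T4·…·T1 = [-1/2 0 0 4; 0 -1 0 -3; 0 0 -2 4; 0 0 0 1]
det M = -1; M⁻¹ = [-2 0 0 8; 0 -1 0 -3; 0 0 -1/2 2; 0 0 0 1]
M⁻¹ · (13/2, -9/2, 2)ᵀ = (-5, 3/2, 1)ᵀ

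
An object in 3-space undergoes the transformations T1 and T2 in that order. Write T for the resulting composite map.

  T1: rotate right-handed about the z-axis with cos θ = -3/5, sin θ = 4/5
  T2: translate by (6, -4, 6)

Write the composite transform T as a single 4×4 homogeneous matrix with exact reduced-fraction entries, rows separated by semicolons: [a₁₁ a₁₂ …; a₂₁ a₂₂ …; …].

T1 = [-3/5 -4/5 0 0; 4/5 -3/5 0 0; 0 0 1 0; 0 0 0 1]
T2·T1 = [-3/5 -4/5 0 6; 4/5 -3/5 0 -4; 0 0 1 6; 0 0 0 1]

T = [-3/5 -4/5 0 6; 4/5 -3/5 0 -4; 0 0 1 6; 0 0 0 1]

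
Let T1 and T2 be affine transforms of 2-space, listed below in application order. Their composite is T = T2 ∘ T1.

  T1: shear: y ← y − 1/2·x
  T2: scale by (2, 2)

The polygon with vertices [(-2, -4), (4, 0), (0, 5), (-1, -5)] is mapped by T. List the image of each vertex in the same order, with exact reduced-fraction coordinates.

T1 shear: y ← y − 1/2·x: (-2, -4) → (-2, -3); (4, 0) → (4, -2); (0, 5) → (0, 5); (-1, -5) → (-1, -9/2)
T2 scale by (2, 2): (-2, -3) → (-4, -6); (4, -2) → (8, -4); (0, 5) → (0, 10); (-1, -9/2) → (-2, -9)

image vertices: (-4, -6), (8, -4), (0, 10), (-2, -9)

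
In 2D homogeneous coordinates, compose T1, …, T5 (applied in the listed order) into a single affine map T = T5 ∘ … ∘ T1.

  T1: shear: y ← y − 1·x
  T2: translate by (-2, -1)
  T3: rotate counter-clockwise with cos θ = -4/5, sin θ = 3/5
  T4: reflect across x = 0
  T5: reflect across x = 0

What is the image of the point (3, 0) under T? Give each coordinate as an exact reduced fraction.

T1 shear: y ← y − 1·x: (3, 0) → (3, -3)
T2 translate by (-2, -1): (3, -3) → (1, -4)
T3 rotate counter-clockwise with cos θ = -4/5, sin θ = 3/5: (1, -4) → (8/5, 19/5)
T4 reflect across x = 0: (8/5, 19/5) → (-8/5, 19/5)
T5 reflect across x = 0: (-8/5, 19/5) → (8/5, 19/5)

T(p) = (8/5, 19/5)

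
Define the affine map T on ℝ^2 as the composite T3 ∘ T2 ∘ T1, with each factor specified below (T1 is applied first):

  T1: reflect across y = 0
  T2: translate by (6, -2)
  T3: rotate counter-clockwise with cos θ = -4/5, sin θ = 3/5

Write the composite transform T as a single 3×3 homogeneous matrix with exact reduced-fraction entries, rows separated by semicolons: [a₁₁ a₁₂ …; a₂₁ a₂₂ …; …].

T = [-4/5 3/5 -18/5; 3/5 4/5 26/5; 0 0 1]

T1 = [1 0 0; 0 -1 0; 0 0 1]
T2·T1 = [1 0 6; 0 -1 -2; 0 0 1]
T3·…·T1 = [-4/5 3/5 -18/5; 3/5 4/5 26/5; 0 0 1]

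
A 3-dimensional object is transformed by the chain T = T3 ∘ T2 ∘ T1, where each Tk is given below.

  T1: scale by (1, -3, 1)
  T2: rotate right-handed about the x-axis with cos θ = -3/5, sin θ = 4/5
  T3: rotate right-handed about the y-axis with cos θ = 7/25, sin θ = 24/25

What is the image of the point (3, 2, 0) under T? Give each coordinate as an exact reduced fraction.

T1 scale by (1, -3, 1): (3, 2, 0) → (3, -6, 0)
T2 rotate right-handed about the x-axis with cos θ = -3/5, sin θ = 4/5: (3, -6, 0) → (3, 18/5, -24/5)
T3 rotate right-handed about the y-axis with cos θ = 7/25, sin θ = 24/25: (3, 18/5, -24/5) → (-471/125, 18/5, -528/125)

T(p) = (-471/125, 18/5, -528/125)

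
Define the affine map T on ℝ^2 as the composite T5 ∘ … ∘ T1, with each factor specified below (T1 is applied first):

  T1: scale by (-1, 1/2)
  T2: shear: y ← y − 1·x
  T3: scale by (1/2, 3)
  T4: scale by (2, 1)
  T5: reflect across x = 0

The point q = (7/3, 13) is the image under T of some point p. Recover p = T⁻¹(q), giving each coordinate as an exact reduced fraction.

T1 = [-1 0 0; 0 1/2 0; 0 0 1]
T2·T1 = [-1 0 0; 1 1/2 0; 0 0 1]
T3·…·T1 = [-1/2 0 0; 3 3/2 0; 0 0 1]
T4·…·T1 = [-1 0 0; 3 3/2 0; 0 0 1]
T5·…·T1 = [1 0 0; 3 3/2 0; 0 0 1]
det M = 3/2; M⁻¹ = [1 0 0; -2 2/3 0; 0 0 1]
M⁻¹ · (7/3, 13)ᵀ = (7/3, 4)ᵀ

p = (7/3, 4)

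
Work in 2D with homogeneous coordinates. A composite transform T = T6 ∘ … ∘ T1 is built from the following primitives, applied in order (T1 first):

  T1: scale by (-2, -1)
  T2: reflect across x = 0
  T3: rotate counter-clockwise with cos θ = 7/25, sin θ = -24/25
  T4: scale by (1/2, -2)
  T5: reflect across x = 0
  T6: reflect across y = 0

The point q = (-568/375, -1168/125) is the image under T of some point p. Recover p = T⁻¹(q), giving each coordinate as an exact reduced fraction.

p = (8/3, -8/5)

T1 = [-2 0 0; 0 -1 0; 0 0 1]
T2·T1 = [2 0 0; 0 -1 0; 0 0 1]
T3·…·T1 = [14/25 -24/25 0; -48/25 -7/25 0; 0 0 1]
T4·…·T1 = [7/25 -12/25 0; 96/25 14/25 0; 0 0 1]
T5·…·T1 = [-7/25 12/25 0; 96/25 14/25 0; 0 0 1]
T6·…·T1 = [-7/25 12/25 0; -96/25 -14/25 0; 0 0 1]
det M = 2; M⁻¹ = [-7/25 -6/25 0; 48/25 -7/50 0; 0 0 1]
M⁻¹ · (-568/375, -1168/125)ᵀ = (8/3, -8/5)ᵀ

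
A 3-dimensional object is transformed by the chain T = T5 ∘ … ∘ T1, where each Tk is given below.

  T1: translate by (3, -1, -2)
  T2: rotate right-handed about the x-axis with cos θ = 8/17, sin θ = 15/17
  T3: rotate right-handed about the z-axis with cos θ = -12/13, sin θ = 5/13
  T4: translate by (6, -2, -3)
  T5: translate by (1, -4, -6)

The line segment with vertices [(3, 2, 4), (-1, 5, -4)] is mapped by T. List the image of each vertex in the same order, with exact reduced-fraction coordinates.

T1 translate by (3, -1, -2): (3, 2, 4) → (6, 1, 2); (-1, 5, -4) → (2, 4, -6)
T2 rotate right-handed about the x-axis with cos θ = 8/17, sin θ = 15/17: (6, 1, 2) → (6, -22/17, 31/17); (2, 4, -6) → (2, 122/17, 12/17)
T3 rotate right-handed about the z-axis with cos θ = -12/13, sin θ = 5/13: (6, -22/17, 31/17) → (-1114/221, 774/221, 31/17); (2, 122/17, 12/17) → (-1018/221, -1294/221, 12/17)
T4 translate by (6, -2, -3): (-1114/221, 774/221, 31/17) → (212/221, 332/221, -20/17); (-1018/221, -1294/221, 12/17) → (308/221, -1736/221, -39/17)
T5 translate by (1, -4, -6): (212/221, 332/221, -20/17) → (433/221, -552/221, -122/17); (308/221, -1736/221, -39/17) → (529/221, -2620/221, -141/17)

image vertices: (433/221, -552/221, -122/17), (529/221, -2620/221, -141/17)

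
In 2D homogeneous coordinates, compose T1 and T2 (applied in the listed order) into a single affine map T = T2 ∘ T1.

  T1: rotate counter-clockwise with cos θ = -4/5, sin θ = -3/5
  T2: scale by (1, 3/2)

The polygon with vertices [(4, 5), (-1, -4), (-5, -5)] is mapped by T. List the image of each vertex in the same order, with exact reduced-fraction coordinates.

image vertices: (-1/5, -48/5), (-8/5, 57/10), (1, 21/2)

T1 rotate counter-clockwise with cos θ = -4/5, sin θ = -3/5: (4, 5) → (-1/5, -32/5); (-1, -4) → (-8/5, 19/5); (-5, -5) → (1, 7)
T2 scale by (1, 3/2): (-1/5, -32/5) → (-1/5, -48/5); (-8/5, 19/5) → (-8/5, 57/10); (1, 7) → (1, 21/2)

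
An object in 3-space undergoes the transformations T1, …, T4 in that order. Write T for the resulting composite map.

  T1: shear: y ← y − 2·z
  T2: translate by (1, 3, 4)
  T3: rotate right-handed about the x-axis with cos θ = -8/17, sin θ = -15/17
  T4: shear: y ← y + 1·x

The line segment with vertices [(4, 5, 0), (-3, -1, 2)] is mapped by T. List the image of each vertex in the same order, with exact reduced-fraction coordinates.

T1 shear: y ← y − 2·z: (4, 5, 0) → (4, 5, 0); (-3, -1, 2) → (-3, -5, 2)
T2 translate by (1, 3, 4): (4, 5, 0) → (5, 8, 4); (-3, -5, 2) → (-2, -2, 6)
T3 rotate right-handed about the x-axis with cos θ = -8/17, sin θ = -15/17: (5, 8, 4) → (5, -4/17, -152/17); (-2, -2, 6) → (-2, 106/17, -18/17)
T4 shear: y ← y + 1·x: (5, -4/17, -152/17) → (5, 81/17, -152/17); (-2, 106/17, -18/17) → (-2, 72/17, -18/17)

image vertices: (5, 81/17, -152/17), (-2, 72/17, -18/17)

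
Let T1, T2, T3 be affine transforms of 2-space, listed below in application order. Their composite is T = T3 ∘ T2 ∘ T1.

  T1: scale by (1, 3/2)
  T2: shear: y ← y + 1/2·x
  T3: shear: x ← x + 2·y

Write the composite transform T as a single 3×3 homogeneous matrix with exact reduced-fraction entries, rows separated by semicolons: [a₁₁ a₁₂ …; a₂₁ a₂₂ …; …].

T = [2 3 0; 1/2 3/2 0; 0 0 1]

T1 = [1 0 0; 0 3/2 0; 0 0 1]
T2·T1 = [1 0 0; 1/2 3/2 0; 0 0 1]
T3·…·T1 = [2 3 0; 1/2 3/2 0; 0 0 1]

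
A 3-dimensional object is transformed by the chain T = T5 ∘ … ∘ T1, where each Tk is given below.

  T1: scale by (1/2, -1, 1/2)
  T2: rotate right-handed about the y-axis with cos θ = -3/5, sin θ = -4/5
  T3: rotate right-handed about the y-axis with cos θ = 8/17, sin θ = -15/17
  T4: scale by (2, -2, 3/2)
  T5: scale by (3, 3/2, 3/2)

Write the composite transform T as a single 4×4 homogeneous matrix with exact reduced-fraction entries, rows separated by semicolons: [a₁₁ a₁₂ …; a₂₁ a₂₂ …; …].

T1 = [1/2 0 0 0; 0 -1 0 0; 0 0 1/2 0; 0 0 0 1]
T2·T1 = [-3/10 0 -2/5 0; 0 -1 0 0; 2/5 0 -3/10 0; 0 0 0 1]
T3·…·T1 = [-42/85 0 13/170 0; 0 -1 0 0; -13/170 0 -42/85 0; 0 0 0 1]
T4·…·T1 = [-84/85 0 13/85 0; 0 2 0 0; -39/340 0 -63/85 0; 0 0 0 1]
T5·…·T1 = [-252/85 0 39/85 0; 0 3 0 0; -117/680 0 -189/170 0; 0 0 0 1]

T = [-252/85 0 39/85 0; 0 3 0 0; -117/680 0 -189/170 0; 0 0 0 1]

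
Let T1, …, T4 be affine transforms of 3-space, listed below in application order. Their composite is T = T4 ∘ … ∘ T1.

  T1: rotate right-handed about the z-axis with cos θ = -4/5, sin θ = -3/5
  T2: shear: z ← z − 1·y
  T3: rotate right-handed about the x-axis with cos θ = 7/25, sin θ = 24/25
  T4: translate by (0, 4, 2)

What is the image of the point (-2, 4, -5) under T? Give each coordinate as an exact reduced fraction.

T1 rotate right-handed about the z-axis with cos θ = -4/5, sin θ = -3/5: (-2, 4, -5) → (4, -2, -5)
T2 shear: z ← z − 1·y: (4, -2, -5) → (4, -2, -3)
T3 rotate right-handed about the x-axis with cos θ = 7/25, sin θ = 24/25: (4, -2, -3) → (4, 58/25, -69/25)
T4 translate by (0, 4, 2): (4, 58/25, -69/25) → (4, 158/25, -19/25)

T(p) = (4, 158/25, -19/25)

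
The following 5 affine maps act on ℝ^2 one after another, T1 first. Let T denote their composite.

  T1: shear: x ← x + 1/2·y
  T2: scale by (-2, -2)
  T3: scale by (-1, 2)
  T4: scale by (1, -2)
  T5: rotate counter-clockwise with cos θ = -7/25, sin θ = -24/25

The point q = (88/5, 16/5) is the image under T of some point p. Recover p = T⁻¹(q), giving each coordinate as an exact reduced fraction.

p = (-5, 2)

T1 = [1 1/2 0; 0 1 0; 0 0 1]
T2·T1 = [-2 -1 0; 0 -2 0; 0 0 1]
T3·…·T1 = [2 1 0; 0 -4 0; 0 0 1]
T4·…·T1 = [2 1 0; 0 8 0; 0 0 1]
T5·…·T1 = [-14/25 37/5 0; -48/25 -16/5 0; 0 0 1]
det M = 16; M⁻¹ = [-1/5 -37/80 0; 3/25 -7/200 0; 0 0 1]
M⁻¹ · (88/5, 16/5)ᵀ = (-5, 2)ᵀ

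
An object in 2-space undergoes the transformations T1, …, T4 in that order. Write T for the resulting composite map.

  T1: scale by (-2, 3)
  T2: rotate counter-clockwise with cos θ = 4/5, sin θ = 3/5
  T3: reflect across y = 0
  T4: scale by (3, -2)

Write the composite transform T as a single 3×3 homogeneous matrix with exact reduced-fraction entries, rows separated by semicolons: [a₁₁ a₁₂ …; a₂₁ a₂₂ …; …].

T = [-24/5 -27/5 0; -12/5 24/5 0; 0 0 1]

T1 = [-2 0 0; 0 3 0; 0 0 1]
T2·T1 = [-8/5 -9/5 0; -6/5 12/5 0; 0 0 1]
T3·…·T1 = [-8/5 -9/5 0; 6/5 -12/5 0; 0 0 1]
T4·…·T1 = [-24/5 -27/5 0; -12/5 24/5 0; 0 0 1]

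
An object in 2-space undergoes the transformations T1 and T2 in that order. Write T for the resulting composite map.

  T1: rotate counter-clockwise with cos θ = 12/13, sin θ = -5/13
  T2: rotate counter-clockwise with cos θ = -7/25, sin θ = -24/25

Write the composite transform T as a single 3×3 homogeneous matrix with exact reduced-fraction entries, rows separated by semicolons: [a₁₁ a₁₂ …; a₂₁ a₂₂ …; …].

T = [-204/325 253/325 0; -253/325 -204/325 0; 0 0 1]

T1 = [12/13 5/13 0; -5/13 12/13 0; 0 0 1]
T2·T1 = [-204/325 253/325 0; -253/325 -204/325 0; 0 0 1]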